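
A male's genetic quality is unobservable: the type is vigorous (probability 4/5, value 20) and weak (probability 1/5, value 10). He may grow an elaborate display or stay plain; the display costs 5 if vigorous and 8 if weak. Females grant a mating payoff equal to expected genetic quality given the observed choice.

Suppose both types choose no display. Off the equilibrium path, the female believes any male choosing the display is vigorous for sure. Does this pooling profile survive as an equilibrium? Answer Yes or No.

Yes

On path, the female holds the prior and pays 4/5·20 + 1/5·10 = 18. Off path (the display), believing vigorous, it pays 20.
vigorous: no display nets 18; the display nets 20 − 5 = 15. vigorous stays.
weak: no display nets 18; the display nets 20 − 8 = 12. weak stays.
No type deviates, so pooling is sustained.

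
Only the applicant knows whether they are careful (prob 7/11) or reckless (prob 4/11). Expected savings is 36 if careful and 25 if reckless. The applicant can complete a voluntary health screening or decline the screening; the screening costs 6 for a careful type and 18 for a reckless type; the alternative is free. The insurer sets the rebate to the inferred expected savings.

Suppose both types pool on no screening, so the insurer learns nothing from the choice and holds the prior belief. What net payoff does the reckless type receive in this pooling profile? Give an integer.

32

Pooled rebate = 7/11·36 + 4/11·25 = 32.
reckless pays no cost for no screening, so net payoff = 32.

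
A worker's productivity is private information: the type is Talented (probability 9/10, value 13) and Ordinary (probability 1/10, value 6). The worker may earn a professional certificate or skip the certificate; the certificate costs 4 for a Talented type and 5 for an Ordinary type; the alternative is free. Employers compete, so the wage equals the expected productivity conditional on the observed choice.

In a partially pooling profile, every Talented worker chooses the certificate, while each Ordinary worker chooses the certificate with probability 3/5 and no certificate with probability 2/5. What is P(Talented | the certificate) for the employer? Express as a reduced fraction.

P(the certificate) = (9/10)·1 + (1/10)·(3/5) = 24/25.
By Bayes' rule, P(Talented | the certificate) = (9/10) / (24/25) = 15/16.

15/16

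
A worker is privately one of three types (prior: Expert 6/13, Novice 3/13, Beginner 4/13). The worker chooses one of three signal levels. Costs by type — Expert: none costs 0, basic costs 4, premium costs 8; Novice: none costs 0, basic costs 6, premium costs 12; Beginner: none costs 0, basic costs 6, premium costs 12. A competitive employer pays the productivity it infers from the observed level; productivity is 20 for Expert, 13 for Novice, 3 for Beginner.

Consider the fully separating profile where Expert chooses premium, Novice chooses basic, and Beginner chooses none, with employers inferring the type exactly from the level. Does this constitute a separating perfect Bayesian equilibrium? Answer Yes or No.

Separating wages: premium → 20, basic → 13, none → 3.
Expert (assigned premium): none: 3 − 0 = 3; basic: 13 − 4 = 9; premium: 20 − 8 = 12. Expert stays.
Novice (assigned basic): none: 3 − 0 = 3; basic: 13 − 6 = 7; premium: 20 − 12 = 8. Novice prefers premium.
Beginner (assigned none): none: 3 − 0 = 3; basic: 13 − 6 = 7; premium: 20 − 12 = 8. Beginner prefers premium.
At least one type deviates; the separating profile fails.

No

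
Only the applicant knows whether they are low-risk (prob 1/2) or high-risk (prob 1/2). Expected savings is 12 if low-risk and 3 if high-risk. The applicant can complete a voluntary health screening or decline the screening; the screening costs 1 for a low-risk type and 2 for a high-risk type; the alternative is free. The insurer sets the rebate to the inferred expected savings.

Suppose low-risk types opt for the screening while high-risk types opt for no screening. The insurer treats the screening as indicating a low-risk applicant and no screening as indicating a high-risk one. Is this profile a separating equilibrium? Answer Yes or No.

Under these beliefs, the screening earns rebate 12 and no screening earns rebate 3.
low-risk: the screening nets 12 − 1 = 11; no screening nets 3. low-risk prefers the screening.
high-risk: the screening nets 12 − 2 = 10; no screening nets 3. high-risk would deviate to the screening.
high-risk has a profitable deviation, so the profile is not an equilibrium.

No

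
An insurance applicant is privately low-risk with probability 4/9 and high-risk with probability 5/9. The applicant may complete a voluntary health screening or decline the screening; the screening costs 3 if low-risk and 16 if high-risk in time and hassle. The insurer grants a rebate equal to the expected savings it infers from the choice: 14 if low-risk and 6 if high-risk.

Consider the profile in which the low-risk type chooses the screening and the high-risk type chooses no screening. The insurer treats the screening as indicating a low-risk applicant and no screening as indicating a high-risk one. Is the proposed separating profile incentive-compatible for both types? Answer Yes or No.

Under these beliefs, the screening earns rebate 14 and no screening earns rebate 6.
low-risk: the screening nets 14 − 3 = 11; no screening nets 6. low-risk prefers the screening.
high-risk: the screening nets 14 − 16 = -2; no screening nets 6. high-risk prefers no screening.
Neither type deviates, so the separating profile is an equilibrium.

Yes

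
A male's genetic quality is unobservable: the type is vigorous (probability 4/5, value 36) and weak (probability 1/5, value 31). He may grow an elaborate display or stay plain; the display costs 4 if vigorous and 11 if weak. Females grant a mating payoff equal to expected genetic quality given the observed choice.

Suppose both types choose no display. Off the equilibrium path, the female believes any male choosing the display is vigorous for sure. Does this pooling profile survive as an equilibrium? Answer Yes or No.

On path, the female holds the prior and pays 4/5·36 + 1/5·31 = 35. Off path (the display), believing vigorous, it pays 36.
vigorous: no display nets 35; the display nets 36 − 4 = 32. vigorous stays.
weak: no display nets 35; the display nets 36 − 11 = 25. weak stays.
No type deviates, so pooling is sustained.

Yes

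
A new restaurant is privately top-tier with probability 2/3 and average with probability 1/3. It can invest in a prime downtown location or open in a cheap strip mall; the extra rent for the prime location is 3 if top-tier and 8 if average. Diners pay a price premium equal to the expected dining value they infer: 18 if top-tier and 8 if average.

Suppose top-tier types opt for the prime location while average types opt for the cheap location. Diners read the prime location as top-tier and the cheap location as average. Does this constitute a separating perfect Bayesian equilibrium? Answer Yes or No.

No

Under these beliefs, the prime location earns price premium 18 and the cheap location earns price premium 8.
top-tier: the prime location nets 18 − 3 = 15; the cheap location nets 8. top-tier prefers the prime location.
average: the prime location nets 18 − 8 = 10; the cheap location nets 8. average would deviate to the prime location.
average has a profitable deviation, so the profile is not an equilibrium.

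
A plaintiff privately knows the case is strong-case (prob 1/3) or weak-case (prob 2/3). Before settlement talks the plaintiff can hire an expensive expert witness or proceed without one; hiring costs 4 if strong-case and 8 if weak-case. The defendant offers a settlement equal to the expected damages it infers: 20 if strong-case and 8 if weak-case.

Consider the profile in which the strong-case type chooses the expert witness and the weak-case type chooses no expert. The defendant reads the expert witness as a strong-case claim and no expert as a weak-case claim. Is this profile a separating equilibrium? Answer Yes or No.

Under these beliefs, the expert witness earns settlement 20 and no expert earns settlement 8.
strong-case: the expert witness nets 20 − 4 = 16; no expert nets 8. strong-case prefers the expert witness.
weak-case: the expert witness nets 20 − 8 = 12; no expert nets 8. weak-case would deviate to the expert witness.
weak-case has a profitable deviation, so the profile is not an equilibrium.

No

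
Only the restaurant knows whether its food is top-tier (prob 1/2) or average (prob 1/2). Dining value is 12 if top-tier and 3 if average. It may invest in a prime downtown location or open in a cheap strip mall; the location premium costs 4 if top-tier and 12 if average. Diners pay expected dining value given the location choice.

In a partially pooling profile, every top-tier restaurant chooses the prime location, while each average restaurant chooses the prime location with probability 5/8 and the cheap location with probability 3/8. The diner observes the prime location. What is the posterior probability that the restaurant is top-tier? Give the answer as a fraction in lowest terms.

P(the prime location) = (1/2)·1 + (1/2)·(5/8) = 13/16.
By Bayes' rule, P(top-tier | the prime location) = (1/2) / (13/16) = 8/13.

8/13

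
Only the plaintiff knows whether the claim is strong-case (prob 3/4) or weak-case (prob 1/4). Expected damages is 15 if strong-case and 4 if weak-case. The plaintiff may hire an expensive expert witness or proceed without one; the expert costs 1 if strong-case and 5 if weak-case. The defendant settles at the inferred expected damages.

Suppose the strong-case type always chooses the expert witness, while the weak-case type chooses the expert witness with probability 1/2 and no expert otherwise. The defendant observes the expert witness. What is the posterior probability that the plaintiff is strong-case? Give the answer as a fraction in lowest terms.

P(the expert witness) = (3/4)·1 + (1/4)·(1/2) = 7/8.
By Bayes' rule, P(strong-case | the expert witness) = (3/4) / (7/8) = 6/7.

6/7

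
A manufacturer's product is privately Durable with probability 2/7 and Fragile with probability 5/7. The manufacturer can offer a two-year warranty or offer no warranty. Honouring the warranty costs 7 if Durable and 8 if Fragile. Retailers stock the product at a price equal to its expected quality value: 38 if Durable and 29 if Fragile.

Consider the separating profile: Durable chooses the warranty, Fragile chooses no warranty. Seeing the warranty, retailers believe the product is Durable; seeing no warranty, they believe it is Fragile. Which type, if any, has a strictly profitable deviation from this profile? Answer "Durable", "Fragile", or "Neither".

The warranty pays 38; no warranty pays 29.
Durable: assigned the warranty, nets 38 − 7 = 31; deviating to no warranty nets 29.
Fragile: assigned no warranty, nets 29; deviating to the warranty nets 38 − 8 = 30.
The Fragile type gains 1 by deviating.

Fragile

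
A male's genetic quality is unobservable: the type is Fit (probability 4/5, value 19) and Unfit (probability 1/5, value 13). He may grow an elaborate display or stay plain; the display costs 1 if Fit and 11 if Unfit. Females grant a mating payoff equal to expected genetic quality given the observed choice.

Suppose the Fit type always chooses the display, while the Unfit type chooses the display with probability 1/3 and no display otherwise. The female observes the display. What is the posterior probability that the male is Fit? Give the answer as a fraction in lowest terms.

12/13

P(the display) = (4/5)·1 + (1/5)·(1/3) = 13/15.
By Bayes' rule, P(Fit | the display) = (4/5) / (13/15) = 12/13.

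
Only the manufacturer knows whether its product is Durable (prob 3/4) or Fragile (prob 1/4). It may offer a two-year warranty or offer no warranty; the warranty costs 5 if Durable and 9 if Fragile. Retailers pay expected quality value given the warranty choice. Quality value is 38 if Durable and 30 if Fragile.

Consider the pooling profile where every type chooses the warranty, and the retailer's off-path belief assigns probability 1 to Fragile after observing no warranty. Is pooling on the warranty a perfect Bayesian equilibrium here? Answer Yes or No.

On path, the retailer holds the prior and pays 3/4·38 + 1/4·30 = 36. Off path (no warranty), believing Fragile, it pays 30.
Durable: the warranty nets 36 − 5 = 31; no warranty nets 30. Durable stays.
Fragile: the warranty nets 36 − 9 = 27; no warranty nets 30. Fragile would deviate.
A type deviates, so pooling fails.

No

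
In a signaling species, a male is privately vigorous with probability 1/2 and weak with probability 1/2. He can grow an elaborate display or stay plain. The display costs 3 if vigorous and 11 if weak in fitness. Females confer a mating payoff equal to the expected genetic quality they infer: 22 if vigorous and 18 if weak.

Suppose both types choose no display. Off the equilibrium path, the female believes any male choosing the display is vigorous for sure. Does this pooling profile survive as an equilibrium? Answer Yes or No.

On path, the female holds the prior and pays 1/2·22 + 1/2·18 = 20. Off path (the display), believing vigorous, it pays 22.
vigorous: no display nets 20; the display nets 22 − 3 = 19. vigorous stays.
weak: no display nets 20; the display nets 22 − 11 = 11. weak stays.
No type deviates, so pooling is sustained.

Yes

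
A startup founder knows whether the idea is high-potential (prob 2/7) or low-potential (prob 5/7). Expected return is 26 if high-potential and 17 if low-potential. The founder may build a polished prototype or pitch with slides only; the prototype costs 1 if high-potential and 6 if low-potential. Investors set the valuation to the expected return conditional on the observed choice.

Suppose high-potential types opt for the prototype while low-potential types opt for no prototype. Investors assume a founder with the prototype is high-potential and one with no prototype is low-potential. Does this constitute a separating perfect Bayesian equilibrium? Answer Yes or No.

Under these beliefs, the prototype earns valuation 26 and no prototype earns valuation 17.
high-potential: the prototype nets 26 − 1 = 25; no prototype nets 17. high-potential prefers the prototype.
low-potential: the prototype nets 26 − 6 = 20; no prototype nets 17. low-potential would deviate to the prototype.
low-potential has a profitable deviation, so the profile is not an equilibrium.

No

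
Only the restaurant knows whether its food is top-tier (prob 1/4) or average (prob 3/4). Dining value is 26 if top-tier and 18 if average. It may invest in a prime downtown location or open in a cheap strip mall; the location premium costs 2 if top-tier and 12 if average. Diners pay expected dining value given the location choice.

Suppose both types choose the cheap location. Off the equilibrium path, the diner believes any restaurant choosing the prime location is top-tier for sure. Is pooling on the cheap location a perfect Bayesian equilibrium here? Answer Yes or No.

On path, the diner holds the prior and pays 1/4·26 + 3/4·18 = 20. Off path (the prime location), believing top-tier, it pays 26.
top-tier: the cheap location nets 20; the prime location nets 26 − 2 = 24. top-tier would deviate.
average: the cheap location nets 20; the prime location nets 26 − 12 = 14. average stays.
A type deviates, so pooling fails.

No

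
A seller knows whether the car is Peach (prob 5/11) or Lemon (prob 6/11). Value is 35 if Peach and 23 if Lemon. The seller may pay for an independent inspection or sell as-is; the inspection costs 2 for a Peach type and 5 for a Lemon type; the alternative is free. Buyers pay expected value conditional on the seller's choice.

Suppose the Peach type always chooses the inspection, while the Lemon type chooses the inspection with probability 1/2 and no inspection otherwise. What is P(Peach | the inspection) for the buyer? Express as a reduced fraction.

P(the inspection) = (5/11)·1 + (6/11)·(1/2) = 8/11.
By Bayes' rule, P(Peach | the inspection) = (5/11) / (8/11) = 5/8.

5/8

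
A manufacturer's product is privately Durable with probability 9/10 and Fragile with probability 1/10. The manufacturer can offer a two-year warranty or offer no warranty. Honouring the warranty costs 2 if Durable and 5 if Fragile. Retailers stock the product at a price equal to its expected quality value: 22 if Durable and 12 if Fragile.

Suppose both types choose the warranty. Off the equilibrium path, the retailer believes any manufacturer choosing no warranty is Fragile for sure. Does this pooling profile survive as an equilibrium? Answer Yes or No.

On path, the retailer holds the prior and pays 9/10·22 + 1/10·12 = 21. Off path (no warranty), believing Fragile, it pays 12.
Durable: the warranty nets 21 − 2 = 19; no warranty nets 12. Durable stays.
Fragile: the warranty nets 21 − 5 = 16; no warranty nets 12. Fragile stays.
No type deviates, so pooling is sustained.

Yes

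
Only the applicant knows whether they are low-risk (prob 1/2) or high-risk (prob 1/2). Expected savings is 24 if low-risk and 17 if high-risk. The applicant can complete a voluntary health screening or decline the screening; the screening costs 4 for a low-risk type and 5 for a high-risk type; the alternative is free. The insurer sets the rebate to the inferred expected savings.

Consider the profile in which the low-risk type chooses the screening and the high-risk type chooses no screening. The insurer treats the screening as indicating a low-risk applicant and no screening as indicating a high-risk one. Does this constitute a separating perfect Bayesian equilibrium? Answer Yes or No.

No

Under these beliefs, the screening earns rebate 24 and no screening earns rebate 17.
low-risk: the screening nets 24 − 4 = 20; no screening nets 17. low-risk prefers the screening.
high-risk: the screening nets 24 − 5 = 19; no screening nets 17. high-risk would deviate to the screening.
high-risk has a profitable deviation, so the profile is not an equilibrium.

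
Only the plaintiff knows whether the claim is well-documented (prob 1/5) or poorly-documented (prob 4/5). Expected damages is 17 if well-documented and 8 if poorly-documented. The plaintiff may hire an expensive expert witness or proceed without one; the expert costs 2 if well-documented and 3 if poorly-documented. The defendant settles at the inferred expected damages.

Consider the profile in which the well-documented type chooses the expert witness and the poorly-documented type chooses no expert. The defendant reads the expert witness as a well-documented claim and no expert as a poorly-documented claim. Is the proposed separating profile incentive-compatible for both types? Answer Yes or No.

Under these beliefs, the expert witness earns settlement 17 and no expert earns settlement 8.
well-documented: the expert witness nets 17 − 2 = 15; no expert nets 8. well-documented prefers the expert witness.
poorly-documented: the expert witness nets 17 − 3 = 14; no expert nets 8. poorly-documented would deviate to the expert witness.
poorly-documented has a profitable deviation, so the profile is not an equilibrium.

No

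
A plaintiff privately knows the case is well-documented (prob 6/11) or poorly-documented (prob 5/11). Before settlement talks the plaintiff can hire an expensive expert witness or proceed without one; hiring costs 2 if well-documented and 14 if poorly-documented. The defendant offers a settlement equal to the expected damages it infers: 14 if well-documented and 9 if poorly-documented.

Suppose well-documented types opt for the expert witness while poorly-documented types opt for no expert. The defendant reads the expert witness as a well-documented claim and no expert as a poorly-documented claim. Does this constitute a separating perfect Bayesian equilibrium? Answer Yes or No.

Yes

Under these beliefs, the expert witness earns settlement 14 and no expert earns settlement 9.
well-documented: the expert witness nets 14 − 2 = 12; no expert nets 9. well-documented prefers the expert witness.
poorly-documented: the expert witness nets 14 − 14 = 0; no expert nets 9. poorly-documented prefers no expert.
Neither type deviates, so the separating profile is an equilibrium.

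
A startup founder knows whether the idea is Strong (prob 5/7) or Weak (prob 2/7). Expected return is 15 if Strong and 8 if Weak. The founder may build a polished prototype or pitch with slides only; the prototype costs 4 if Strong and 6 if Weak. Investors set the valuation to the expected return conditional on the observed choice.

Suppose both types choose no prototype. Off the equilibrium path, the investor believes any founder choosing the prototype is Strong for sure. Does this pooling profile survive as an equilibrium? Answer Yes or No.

On path, the investor holds the prior and pays 5/7·15 + 2/7·8 = 13. Off path (the prototype), believing Strong, it pays 15.
Strong: no prototype nets 13; the prototype nets 15 − 4 = 11. Strong stays.
Weak: no prototype nets 13; the prototype nets 15 − 6 = 9. Weak stays.
No type deviates, so pooling is sustained.

Yes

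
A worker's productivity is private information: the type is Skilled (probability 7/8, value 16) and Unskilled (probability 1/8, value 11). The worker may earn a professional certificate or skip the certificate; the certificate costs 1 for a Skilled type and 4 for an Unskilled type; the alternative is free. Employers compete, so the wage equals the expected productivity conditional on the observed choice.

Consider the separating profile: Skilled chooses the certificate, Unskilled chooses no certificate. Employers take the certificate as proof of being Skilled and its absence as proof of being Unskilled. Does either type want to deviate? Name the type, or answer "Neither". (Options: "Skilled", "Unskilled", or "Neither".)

The certificate pays 16; no certificate pays 11.
Skilled: assigned the certificate, nets 16 − 1 = 15; deviating to no certificate nets 11.
Unskilled: assigned no certificate, nets 11; deviating to the certificate nets 16 − 4 = 12.
The Unskilled type gains 1 by deviating.

Unskilled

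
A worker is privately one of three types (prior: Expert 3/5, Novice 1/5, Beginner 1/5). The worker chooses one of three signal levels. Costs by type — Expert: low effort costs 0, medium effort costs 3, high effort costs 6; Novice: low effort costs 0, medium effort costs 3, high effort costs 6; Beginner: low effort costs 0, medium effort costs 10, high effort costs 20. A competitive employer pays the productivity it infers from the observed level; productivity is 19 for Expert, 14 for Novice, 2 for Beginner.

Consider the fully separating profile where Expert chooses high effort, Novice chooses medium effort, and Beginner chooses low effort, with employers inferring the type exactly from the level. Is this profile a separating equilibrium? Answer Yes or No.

Separating wages: high effort → 19, medium effort → 14, low effort → 2.
Expert (assigned high effort): low effort: 2 − 0 = 2; medium effort: 14 − 3 = 11; high effort: 19 − 6 = 13. Expert stays.
Novice (assigned medium effort): low effort: 2 − 0 = 2; medium effort: 14 − 3 = 11; high effort: 19 − 6 = 13. Novice prefers high effort.
Beginner (assigned low effort): low effort: 2 − 0 = 2; medium effort: 14 − 10 = 4; high effort: 19 − 20 = -1. Beginner prefers medium effort.
At least one type deviates; the separating profile fails.

No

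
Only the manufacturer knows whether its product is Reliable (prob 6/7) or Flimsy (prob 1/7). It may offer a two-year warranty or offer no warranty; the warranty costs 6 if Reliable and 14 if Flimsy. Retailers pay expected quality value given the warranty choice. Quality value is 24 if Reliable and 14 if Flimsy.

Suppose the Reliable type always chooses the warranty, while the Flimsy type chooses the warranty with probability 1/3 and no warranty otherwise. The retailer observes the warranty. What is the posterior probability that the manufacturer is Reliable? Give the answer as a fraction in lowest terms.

P(the warranty) = (6/7)·1 + (1/7)·(1/3) = 19/21.
By Bayes' rule, P(Reliable | the warranty) = (6/7) / (19/21) = 18/19.

18/19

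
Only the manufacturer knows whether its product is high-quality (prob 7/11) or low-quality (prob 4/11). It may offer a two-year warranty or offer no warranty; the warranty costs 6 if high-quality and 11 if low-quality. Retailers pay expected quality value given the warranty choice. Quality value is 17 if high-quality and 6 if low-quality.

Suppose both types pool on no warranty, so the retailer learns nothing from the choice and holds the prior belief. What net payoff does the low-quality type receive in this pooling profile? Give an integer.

13

Pooled price = 7/11·17 + 4/11·6 = 13.
low-quality pays no cost for no warranty, so net payoff = 13.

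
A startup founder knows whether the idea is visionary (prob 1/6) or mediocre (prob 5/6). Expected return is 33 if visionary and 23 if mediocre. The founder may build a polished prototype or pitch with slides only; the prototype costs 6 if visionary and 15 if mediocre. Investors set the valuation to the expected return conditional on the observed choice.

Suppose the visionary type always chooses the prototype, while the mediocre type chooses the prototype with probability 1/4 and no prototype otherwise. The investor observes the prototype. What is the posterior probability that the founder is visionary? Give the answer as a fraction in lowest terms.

P(the prototype) = (1/6)·1 + (5/6)·(1/4) = 3/8.
By Bayes' rule, P(visionary | the prototype) = (1/6) / (3/8) = 4/9.

4/9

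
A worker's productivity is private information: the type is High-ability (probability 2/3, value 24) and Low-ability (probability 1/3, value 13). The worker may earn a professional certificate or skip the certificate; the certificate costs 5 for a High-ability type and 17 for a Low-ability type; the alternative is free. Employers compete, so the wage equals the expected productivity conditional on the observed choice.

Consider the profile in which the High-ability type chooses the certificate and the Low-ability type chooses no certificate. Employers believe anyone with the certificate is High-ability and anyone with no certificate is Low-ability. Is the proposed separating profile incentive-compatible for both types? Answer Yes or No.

Yes

Under these beliefs, the certificate earns wage 24 and no certificate earns wage 13.
High-ability: the certificate nets 24 − 5 = 19; no certificate nets 13. High-ability prefers the certificate.
Low-ability: the certificate nets 24 − 17 = 7; no certificate nets 13. Low-ability prefers no certificate.
Neither type deviates, so the separating profile is an equilibrium.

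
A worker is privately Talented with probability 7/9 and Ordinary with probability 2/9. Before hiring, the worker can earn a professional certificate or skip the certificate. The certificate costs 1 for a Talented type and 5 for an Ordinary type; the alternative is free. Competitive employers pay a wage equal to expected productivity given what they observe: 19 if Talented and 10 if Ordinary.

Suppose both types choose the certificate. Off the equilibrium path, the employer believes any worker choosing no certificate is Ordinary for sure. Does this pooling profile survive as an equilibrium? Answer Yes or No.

On path, the employer holds the prior and pays 7/9·19 + 2/9·10 = 17. Off path (no certificate), believing Ordinary, it pays 10.
Talented: the certificate nets 17 − 1 = 16; no certificate nets 10. Talented stays.
Ordinary: the certificate nets 17 − 5 = 12; no certificate nets 10. Ordinary stays.
No type deviates, so pooling is sustained.

Yes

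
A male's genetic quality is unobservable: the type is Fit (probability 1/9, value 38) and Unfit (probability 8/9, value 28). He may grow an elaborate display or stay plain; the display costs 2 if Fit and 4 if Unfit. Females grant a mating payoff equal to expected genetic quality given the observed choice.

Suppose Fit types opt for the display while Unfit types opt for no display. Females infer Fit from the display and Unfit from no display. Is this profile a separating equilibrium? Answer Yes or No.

Under these beliefs, the display earns mating payoff 38 and no display earns mating payoff 28.
Fit: the display nets 38 − 2 = 36; no display nets 28. Fit prefers the display.
Unfit: the display nets 38 − 4 = 34; no display nets 28. Unfit would deviate to the display.
Unfit has a profitable deviation, so the profile is not an equilibrium.

No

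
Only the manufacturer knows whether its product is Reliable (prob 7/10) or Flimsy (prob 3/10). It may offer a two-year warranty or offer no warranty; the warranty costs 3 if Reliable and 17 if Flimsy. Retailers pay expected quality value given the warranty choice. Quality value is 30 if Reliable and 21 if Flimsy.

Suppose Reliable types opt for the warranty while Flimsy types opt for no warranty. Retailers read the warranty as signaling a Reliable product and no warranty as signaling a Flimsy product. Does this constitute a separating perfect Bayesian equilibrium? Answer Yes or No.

Yes

Under these beliefs, the warranty earns price 30 and no warranty earns price 21.
Reliable: the warranty nets 30 − 3 = 27; no warranty nets 21. Reliable prefers the warranty.
Flimsy: the warranty nets 30 − 17 = 13; no warranty nets 21. Flimsy prefers no warranty.
Neither type deviates, so the separating profile is an equilibrium.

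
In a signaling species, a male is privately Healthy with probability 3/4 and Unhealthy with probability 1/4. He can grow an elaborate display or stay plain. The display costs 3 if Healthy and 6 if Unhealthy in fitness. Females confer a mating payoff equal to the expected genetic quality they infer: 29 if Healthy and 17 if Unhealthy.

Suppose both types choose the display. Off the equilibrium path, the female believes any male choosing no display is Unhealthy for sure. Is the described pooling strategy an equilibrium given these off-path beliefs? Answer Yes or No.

Yes

On path, the female holds the prior and pays 3/4·29 + 1/4·17 = 26. Off path (no display), believing Unhealthy, it pays 17.
Healthy: the display nets 26 − 3 = 23; no display nets 17. Healthy stays.
Unhealthy: the display nets 26 − 6 = 20; no display nets 17. Unhealthy stays.
No type deviates, so pooling is sustained.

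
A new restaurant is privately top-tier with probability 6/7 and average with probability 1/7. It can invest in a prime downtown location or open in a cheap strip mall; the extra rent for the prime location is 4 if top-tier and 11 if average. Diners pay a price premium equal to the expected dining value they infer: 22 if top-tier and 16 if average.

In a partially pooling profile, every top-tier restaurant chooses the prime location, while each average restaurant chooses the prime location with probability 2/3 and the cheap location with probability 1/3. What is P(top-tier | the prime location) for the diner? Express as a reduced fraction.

P(the prime location) = (6/7)·1 + (1/7)·(2/3) = 20/21.
By Bayes' rule, P(top-tier | the prime location) = (6/7) / (20/21) = 9/10.

9/10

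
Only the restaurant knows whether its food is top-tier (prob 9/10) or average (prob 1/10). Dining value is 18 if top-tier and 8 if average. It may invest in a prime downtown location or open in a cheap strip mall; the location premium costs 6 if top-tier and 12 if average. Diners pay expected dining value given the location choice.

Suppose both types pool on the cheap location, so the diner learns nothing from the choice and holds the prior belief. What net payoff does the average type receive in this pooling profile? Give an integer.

Pooled price premium = 9/10·18 + 1/10·8 = 17.
average pays no cost for the cheap location, so net payoff = 17.

17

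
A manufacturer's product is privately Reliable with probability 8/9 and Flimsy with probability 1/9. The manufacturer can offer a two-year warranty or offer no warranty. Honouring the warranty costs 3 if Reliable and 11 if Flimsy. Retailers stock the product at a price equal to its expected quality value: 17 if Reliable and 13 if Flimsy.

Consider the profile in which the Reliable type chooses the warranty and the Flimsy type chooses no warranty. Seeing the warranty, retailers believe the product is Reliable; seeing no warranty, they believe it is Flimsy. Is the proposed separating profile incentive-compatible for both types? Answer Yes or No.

Under these beliefs, the warranty earns price 17 and no warranty earns price 13.
Reliable: the warranty nets 17 − 3 = 14; no warranty nets 13. Reliable prefers the warranty.
Flimsy: the warranty nets 17 − 11 = 6; no warranty nets 13. Flimsy prefers no warranty.
Neither type deviates, so the separating profile is an equilibrium.

Yes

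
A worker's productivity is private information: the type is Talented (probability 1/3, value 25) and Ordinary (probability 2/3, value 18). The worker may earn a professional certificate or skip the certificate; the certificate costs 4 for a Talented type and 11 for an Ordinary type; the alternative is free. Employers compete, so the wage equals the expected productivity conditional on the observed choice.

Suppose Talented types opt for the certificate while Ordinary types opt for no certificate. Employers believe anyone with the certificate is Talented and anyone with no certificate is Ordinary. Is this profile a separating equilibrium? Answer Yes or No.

Under these beliefs, the certificate earns wage 25 and no certificate earns wage 18.
Talented: the certificate nets 25 − 4 = 21; no certificate nets 18. Talented prefers the certificate.
Ordinary: the certificate nets 25 − 11 = 14; no certificate nets 18. Ordinary prefers no certificate.
Neither type deviates, so the separating profile is an equilibrium.

Yes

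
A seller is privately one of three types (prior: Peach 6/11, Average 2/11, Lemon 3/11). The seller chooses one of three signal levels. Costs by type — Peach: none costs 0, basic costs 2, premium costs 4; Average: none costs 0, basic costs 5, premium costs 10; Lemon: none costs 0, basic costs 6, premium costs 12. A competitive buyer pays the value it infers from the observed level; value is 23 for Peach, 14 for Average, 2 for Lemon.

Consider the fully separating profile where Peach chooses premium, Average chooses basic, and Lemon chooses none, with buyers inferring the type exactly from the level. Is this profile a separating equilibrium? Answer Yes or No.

Separating prices: premium → 23, basic → 14, none → 2.
Peach (assigned premium): none: 2 − 0 = 2; basic: 14 − 2 = 12; premium: 23 − 4 = 19. Peach stays.
Average (assigned basic): none: 2 − 0 = 2; basic: 14 − 5 = 9; premium: 23 − 10 = 13. Average prefers premium.
Lemon (assigned none): none: 2 − 0 = 2; basic: 14 − 6 = 8; premium: 23 − 12 = 11. Lemon prefers premium.
At least one type deviates; the separating profile fails.

No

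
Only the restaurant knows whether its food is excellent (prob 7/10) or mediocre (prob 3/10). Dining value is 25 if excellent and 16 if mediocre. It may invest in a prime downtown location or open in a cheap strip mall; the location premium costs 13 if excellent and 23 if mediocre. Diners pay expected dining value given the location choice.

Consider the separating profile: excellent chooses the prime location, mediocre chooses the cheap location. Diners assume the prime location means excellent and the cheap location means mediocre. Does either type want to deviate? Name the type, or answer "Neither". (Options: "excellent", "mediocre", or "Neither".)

The prime location pays 25; the cheap location pays 16.
excellent: assigned the prime location, nets 25 − 13 = 12; deviating to the cheap location nets 16.
mediocre: assigned the cheap location, nets 16; deviating to the prime location nets 25 − 23 = 2.
The excellent type gains 4 by deviating.

excellent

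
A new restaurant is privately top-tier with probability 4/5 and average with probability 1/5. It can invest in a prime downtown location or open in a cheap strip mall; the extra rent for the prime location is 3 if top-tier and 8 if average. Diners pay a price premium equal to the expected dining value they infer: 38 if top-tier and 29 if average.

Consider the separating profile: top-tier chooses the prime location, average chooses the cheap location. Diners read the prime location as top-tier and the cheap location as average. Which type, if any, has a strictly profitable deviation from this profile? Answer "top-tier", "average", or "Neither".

The prime location pays 38; the cheap location pays 29.
top-tier: assigned the prime location, nets 38 − 3 = 35; deviating to the cheap location nets 29.
average: assigned the cheap location, nets 29; deviating to the prime location nets 38 − 8 = 30.
The average type gains 1 by deviating.

average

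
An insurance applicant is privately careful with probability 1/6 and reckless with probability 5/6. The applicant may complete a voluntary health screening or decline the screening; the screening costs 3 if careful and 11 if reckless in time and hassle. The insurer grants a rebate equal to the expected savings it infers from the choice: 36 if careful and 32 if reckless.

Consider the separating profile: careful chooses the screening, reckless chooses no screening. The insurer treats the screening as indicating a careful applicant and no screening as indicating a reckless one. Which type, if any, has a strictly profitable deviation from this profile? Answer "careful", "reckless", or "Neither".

Neither

The screening pays 36; no screening pays 32.
careful: assigned the screening, nets 36 − 3 = 33; deviating to no screening nets 32.
reckless: assigned no screening, nets 32; deviating to the screening nets 36 − 11 = 25.
Both types strictly prefer their assigned action; no profitable deviation.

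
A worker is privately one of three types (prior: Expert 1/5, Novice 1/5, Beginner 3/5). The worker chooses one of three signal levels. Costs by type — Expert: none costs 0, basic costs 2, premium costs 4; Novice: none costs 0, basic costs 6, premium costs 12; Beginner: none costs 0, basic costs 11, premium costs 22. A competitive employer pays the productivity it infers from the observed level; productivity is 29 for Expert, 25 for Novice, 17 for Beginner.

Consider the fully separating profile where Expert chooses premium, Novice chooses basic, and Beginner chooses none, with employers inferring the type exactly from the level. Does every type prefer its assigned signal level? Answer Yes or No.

Separating wages: premium → 29, basic → 25, none → 17.
Expert (assigned premium): none: 17 − 0 = 17; basic: 25 − 2 = 23; premium: 29 − 4 = 25. Expert stays.
Novice (assigned basic): none: 17 − 0 = 17; basic: 25 − 6 = 19; premium: 29 − 12 = 17. Novice stays.
Beginner (assigned none): none: 17 − 0 = 17; basic: 25 − 11 = 14; premium: 29 − 22 = 7. Beginner stays.
Every type prefers its assigned level; separation holds.

Yes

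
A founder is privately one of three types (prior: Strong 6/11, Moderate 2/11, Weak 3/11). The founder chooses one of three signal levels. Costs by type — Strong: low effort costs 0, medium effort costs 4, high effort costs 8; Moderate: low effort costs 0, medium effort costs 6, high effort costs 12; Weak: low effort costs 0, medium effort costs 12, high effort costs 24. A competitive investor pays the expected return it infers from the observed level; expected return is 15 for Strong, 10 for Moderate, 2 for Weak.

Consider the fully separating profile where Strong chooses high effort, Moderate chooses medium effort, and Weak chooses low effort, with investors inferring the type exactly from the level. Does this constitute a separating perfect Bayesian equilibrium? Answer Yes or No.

Yes

Separating valuations: high effort → 15, medium effort → 10, low effort → 2.
Strong (assigned high effort): low effort: 2 − 0 = 2; medium effort: 10 − 4 = 6; high effort: 15 − 8 = 7. Strong stays.
Moderate (assigned medium effort): low effort: 2 − 0 = 2; medium effort: 10 − 6 = 4; high effort: 15 − 12 = 3. Moderate stays.
Weak (assigned low effort): low effort: 2 − 0 = 2; medium effort: 10 − 12 = -2; high effort: 15 − 24 = -9. Weak stays.
Every type prefers its assigned level; separation holds.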